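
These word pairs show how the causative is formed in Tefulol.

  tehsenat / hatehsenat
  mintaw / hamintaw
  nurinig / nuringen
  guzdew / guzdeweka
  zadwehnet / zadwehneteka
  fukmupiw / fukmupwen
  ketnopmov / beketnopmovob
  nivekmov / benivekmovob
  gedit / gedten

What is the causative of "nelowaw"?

hanelowaw

gedit and tehsenat both end in -t yet inflect differently (gedten, hatehsenat), so the final letter is not what conditions the rule; the last vowel is.
"nelowaw" has last vowel 'a'. The stems whose last vowel is 'a' (tehsenat → hatehsenat, mintaw → hamintaw) add the prefix ha-.
The other patterns: stems whose last vowel is 'i' delete the last vowel and add -en; stems whose last vowel is 'o' add be- … -ob around the stem; stems whose last vowel is 'e' add -eka.
So nelowaw → hanelowaw.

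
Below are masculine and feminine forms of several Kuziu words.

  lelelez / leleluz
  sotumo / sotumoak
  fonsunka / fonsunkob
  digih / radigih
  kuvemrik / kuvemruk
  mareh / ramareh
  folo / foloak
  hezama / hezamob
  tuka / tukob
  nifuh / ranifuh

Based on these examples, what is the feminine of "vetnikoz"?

vetnikuz

mareh and lelelez both have last vowel 'e' yet inflect differently (ramareh, leleluz), so the last vowel is not what conditions the rule; the final letter is.
"vetnikoz" ends in -z. The one such stem in the data (lelelez → leleluz) changes the last vowel to 'u' (as does kuvemrik), so the same rule applies.
The other patterns: stems ending in -o add -ak; stems ending in -a drop the final letter and add -ob; stems ending in -h add the prefix ra-.
So vetnikoz → vetnikuz.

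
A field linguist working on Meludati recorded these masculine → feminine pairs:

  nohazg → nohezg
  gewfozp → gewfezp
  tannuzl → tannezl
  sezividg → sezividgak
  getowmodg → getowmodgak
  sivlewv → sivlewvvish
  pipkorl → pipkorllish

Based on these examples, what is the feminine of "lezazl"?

nohazg and sezividg both end in -g yet inflect differently (nohezg, sezividgak), so the final letter is not what conditions the rule; the second-to-last letter is.
"lezazl" has second-to-last letter 'z'. The stems whose second-to-last letter is 'z' (nohazg → nohezg, gewfozp → gewfezp, tannuzl → tannezl) change the last vowel to 'e'.
The other patterns: stems whose second-to-last letter is 'd' add -ak; stems whose second-to-last letter is 'r' or 'w' double the final consonant and add -ish.
So lezazl → lezezl.

lezezl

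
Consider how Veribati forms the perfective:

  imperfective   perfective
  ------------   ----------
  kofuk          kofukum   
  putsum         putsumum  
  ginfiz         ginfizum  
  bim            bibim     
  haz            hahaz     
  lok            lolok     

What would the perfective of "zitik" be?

zitikum

putsum and bim both end in -m yet inflect differently (putsumum, bibim), so the final letter is not what conditions the rule; the number of vowels is.
"zitik" has 2 vowels. The stems with 2 vowels (kofuk → kofukum, putsum → putsumum, ginfiz → ginfizum) add -um.
So zitik → zitikum.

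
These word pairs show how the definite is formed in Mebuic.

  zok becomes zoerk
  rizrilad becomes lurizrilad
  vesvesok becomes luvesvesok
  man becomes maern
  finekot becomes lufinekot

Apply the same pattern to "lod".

loerd

"lod" has 1 vowel. The stems with 1 vowel (zok → zoerk, man → maern) insert -er- after the first vowel.
The other pattern: stems with 3 vowels add the prefix lu-.
So lod → loerd.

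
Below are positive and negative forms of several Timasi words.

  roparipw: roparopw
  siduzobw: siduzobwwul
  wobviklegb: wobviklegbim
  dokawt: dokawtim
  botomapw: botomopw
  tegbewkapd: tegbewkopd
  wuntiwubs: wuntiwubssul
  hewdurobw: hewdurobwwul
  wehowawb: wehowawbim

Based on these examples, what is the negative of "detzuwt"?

detzuwtim

"detzuwt" has second-to-last letter 'w'. The stems whose second-to-last letter is 'w' (wehowawb → wehowawbim, dokawt → dokawtim) add -im.
So detzuwt → detzuwtim.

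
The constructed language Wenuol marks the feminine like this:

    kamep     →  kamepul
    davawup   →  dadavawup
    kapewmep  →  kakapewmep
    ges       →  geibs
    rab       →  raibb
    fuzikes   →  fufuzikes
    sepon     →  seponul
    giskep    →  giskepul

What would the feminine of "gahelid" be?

gagahelid

ges and fuzikes both end in -s yet inflect differently (geibs, fufuzikes), so the final letter is not what conditions the rule; the number of vowels is.
"gahelid" has 3 vowels. The stems with 3 vowels (fuzikes → fufuzikes, davawup → dadavawup, kapewmep → kakapewmep) repeat the first consonant+vowel as a prefix.
The other patterns: stems with 1 vowel insert -ib- after the first vowel; stems with 2 vowels add -ul.
So gahelid → gagahelid.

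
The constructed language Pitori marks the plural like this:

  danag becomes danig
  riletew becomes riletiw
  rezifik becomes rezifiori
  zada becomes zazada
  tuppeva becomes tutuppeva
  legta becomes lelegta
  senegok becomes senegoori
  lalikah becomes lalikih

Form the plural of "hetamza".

hehetamza

zada and lalikah both have last vowel 'a' yet inflect differently (zazada, lalikih), so the last vowel is not what conditions the rule; the final letter is.
"hetamza" ends in -a. The stems ending in -a (zada → zazada, tuppeva → tutuppeva, legta → lelegta) repeat the first consonant+vowel as a prefix.
The other patterns: stems ending in -k drop the final letter and add -ori; stems ending in -g, -h or -w change the last vowel to 'i'.
So hetamza → hehetamza.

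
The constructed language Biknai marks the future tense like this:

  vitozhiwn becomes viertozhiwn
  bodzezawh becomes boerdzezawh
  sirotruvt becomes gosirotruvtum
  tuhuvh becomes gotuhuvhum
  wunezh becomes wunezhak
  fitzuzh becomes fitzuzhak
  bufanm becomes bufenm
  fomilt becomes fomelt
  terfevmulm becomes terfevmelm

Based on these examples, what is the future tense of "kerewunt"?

kerewent

bodzezawh and tuhuvh both end in -h yet inflect differently (boerdzezawh, gotuhuvhum), so the final letter is not what conditions the rule; the second-to-last letter is.
"kerewunt" has second-to-last letter 'n'. The one such stem in the data (bufanm → bufenm) changes the last vowel to 'e' (as do fomilt, terfevmulm), so the same rule applies.
The other patterns: stems whose second-to-last letter is 'w' insert -er- after the first vowel; stems whose second-to-last letter is 'v' add go- … -um around the stem; stems whose second-to-last letter is 'z' add -ak.
So kerewunt → kerewent.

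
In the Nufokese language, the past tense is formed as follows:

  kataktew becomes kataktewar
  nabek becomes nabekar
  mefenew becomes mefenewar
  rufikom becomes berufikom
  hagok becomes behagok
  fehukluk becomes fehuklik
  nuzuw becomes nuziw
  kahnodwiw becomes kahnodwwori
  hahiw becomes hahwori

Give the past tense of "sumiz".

sumzori

nabek and hagok both end in -k yet inflect differently (nabekar, behagok), so the final letter is not what conditions the rule; the last vowel is.
"sumiz" has last vowel 'i'. The stems whose last vowel is 'i' (kahnodwiw → kahnodwwori, hahiw → hahwori) delete the last vowel and add -ori.
So sumiz → sumzori.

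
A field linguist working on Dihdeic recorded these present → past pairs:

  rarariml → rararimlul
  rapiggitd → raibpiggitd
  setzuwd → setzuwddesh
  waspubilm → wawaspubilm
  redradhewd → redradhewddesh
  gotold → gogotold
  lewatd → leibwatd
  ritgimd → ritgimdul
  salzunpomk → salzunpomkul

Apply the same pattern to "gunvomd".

gunvomdul

"gunvomd" has second-to-last letter 'm'. The stems whose second-to-last letter is 'm' (rarariml → rararimlul, salzunpomk → salzunpomkul, ritgimd → ritgimdul) add -ul.
So gunvomd → gunvomdul.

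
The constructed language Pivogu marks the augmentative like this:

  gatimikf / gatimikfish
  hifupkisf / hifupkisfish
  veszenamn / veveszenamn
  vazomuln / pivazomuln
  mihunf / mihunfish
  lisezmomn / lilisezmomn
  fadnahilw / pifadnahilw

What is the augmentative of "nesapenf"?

nesapenfish

"nesapenf" has second-to-last letter 'n'. The one such stem in the data (mihunf → mihunfish) adds -ish, so the same rule applies.
So nesapenf → nesapenfish.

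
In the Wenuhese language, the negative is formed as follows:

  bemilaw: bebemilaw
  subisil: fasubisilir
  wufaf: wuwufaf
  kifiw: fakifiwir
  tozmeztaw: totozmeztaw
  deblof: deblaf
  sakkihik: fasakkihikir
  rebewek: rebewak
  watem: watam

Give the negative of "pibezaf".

pipibezaf

"pibezaf" has last vowel 'a'. The stems whose last vowel is 'a' (wufaf → wuwufaf, bemilaw → bebemilaw, tozmeztaw → totozmeztaw) repeat the first consonant+vowel as a prefix.
The other patterns: stems whose last vowel is 'i' add fa- … -ir around the stem; stems whose last vowel is 'e' or 'o' change the last vowel to 'a'.
So pibezaf → pipibezaf.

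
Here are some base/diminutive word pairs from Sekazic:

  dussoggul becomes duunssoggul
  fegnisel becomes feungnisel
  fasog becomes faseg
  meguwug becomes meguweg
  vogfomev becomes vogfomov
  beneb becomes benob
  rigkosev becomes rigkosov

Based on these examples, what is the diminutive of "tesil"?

dussoggul and meguwug both have last vowel 'u' yet inflect differently (duunssoggul, meguweg), so the last vowel is not what conditions the rule; the final letter is.
"tesil" ends in -l. The stems ending in -l (dussoggul → duunssoggul, fegnisel → feungnisel) insert -un- after the first vowel.
The other patterns: stems ending in -g change the last vowel to 'e'; stems ending in -b or -v change the last vowel to 'o'.
So tesil → teunsil.

teunsil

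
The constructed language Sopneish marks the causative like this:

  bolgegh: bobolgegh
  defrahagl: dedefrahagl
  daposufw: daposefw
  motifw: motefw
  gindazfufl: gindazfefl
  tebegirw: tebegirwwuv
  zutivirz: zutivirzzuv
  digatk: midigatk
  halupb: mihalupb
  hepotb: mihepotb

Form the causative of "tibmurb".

tibmurbbuv

defrahagl and gindazfufl both end in -l yet inflect differently (dedefrahagl, gindazfefl), so the final letter is not what conditions the rule; the second-to-last letter is.
"tibmurb" has second-to-last letter 'r'. The stems whose second-to-last letter is 'r' (tebegirw → tebegirwwuv, zutivirz → zutivirzzuv) double the final consonant and add -uv.
The other patterns: stems whose second-to-last letter is 'g' repeat the first consonant+vowel as a prefix; stems whose second-to-last letter is 'f' change the last vowel to 'e'; stems whose second-to-last letter is 'p' or 't' add the prefix mi-.
So tibmurb → tibmurbbuv.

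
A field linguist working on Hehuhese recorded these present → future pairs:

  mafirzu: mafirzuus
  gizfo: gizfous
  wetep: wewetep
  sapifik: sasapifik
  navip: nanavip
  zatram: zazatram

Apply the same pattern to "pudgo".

"pudgo" ends in a vowel. The stems ending in a vowel (mafirzu → mafirzuus, gizfo → gizfous) add -us.
So pudgo → pudgous.

pudgous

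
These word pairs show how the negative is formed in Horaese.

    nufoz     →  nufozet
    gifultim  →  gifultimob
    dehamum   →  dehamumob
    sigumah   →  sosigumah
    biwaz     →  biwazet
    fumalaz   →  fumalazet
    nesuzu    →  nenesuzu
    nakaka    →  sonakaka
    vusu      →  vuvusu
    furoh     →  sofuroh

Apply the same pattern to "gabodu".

dehamum and vusu both have last vowel 'u' yet inflect differently (dehamumob, vuvusu), so the last vowel is not what conditions the rule; the final letter is.
"gabodu" ends in -u. The stems ending in -u (vusu → vuvusu, nesuzu → nenesuzu) repeat the first consonant+vowel as a prefix.
So gabodu → gagabodu.

gagabodu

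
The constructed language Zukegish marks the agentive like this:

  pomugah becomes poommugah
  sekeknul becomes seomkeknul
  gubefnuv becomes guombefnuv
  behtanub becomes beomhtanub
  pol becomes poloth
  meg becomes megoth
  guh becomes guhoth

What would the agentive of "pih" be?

sekeknul and pol both end in -l yet inflect differently (seomkeknul, poloth), so the final letter is not what conditions the rule; the number of vowels is.
"pih" has 1 vowel. The stems with 1 vowel (pol → poloth, meg → megoth, guh → guhoth) add -oth.
The other pattern: stems with 3 vowels insert -om- after the first vowel.
So pih → pihoth.

pihoth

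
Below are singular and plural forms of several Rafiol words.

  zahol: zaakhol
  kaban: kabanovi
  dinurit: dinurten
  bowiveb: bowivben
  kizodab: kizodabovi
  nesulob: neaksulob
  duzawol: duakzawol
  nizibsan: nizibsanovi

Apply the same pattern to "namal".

"namal" has last vowel 'a'. The stems whose last vowel is 'a' (kizodab → kizodabovi, nizibsan → nizibsanovi, kaban → kabanovi) add -ovi.
The other patterns: stems whose last vowel is 'o' insert -ak- after the first vowel; stems whose last vowel is 'e' or 'i' delete the last vowel and add -en.
So namal → namalovi.

namalovi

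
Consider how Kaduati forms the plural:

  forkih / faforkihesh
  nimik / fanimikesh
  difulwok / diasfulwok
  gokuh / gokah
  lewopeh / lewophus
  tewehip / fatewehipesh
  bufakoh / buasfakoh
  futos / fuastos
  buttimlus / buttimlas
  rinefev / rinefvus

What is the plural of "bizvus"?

bizvas

"bizvus" has last vowel 'u'. The stems whose last vowel is 'u' (gokuh → gokah, buttimlus → buttimlas) change the last vowel to 'a'.
The other patterns: stems whose last vowel is 'i' add fa- … -esh around the stem; stems whose last vowel is 'o' insert -as- after the first vowel; stems whose last vowel is 'e' delete the last vowel and add -us.
So bizvus → bizvas.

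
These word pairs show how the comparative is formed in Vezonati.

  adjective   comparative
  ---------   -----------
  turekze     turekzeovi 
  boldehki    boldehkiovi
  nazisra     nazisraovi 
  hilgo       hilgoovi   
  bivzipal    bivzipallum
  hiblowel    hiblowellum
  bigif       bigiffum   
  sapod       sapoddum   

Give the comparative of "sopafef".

sopafeffum

nazisra and bivzipal both have last vowel 'a' yet inflect differently (nazisraovi, bivzipallum), so the last vowel is not what conditions the rule; whether the stem ends in a vowel or a consonant is.
"sopafef" ends in a consonant. The stems ending in a consonant (bivzipal → bivzipallum, hiblowel → hiblowellum, bigif → bigiffum) double the final consonant and add -um.
So sopafef → sopafeffum.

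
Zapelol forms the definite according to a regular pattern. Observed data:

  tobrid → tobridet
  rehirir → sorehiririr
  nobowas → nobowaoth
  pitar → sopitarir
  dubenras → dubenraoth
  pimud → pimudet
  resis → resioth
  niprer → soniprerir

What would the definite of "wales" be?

waleoth

tobrid and resis both have last vowel 'i' yet inflect differently (tobridet, resioth), so the last vowel is not what conditions the rule; the final letter is.
"wales" ends in -s. The stems ending in -s (nobowas → nobowaoth, resis → resioth, dubenras → dubenraoth) drop the final letter and add -oth.
The other patterns: stems ending in -d add -et; stems ending in -r add so- … -ir around the stem.
So wales → waleoth.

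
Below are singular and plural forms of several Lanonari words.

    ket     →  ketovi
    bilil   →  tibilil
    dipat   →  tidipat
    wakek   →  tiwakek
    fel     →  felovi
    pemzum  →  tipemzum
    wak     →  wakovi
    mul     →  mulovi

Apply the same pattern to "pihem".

mul and bilil both end in -l yet inflect differently (mulovi, tibilil), so the final letter is not what conditions the rule; the number of vowels is.
"pihem" has 2 vowels. The stems with 2 vowels (pemzum → tipemzum, bilil → tibilil, wakek → tiwakek) add the prefix ti-.
The other pattern: stems with 1 vowel add -ovi.
So pihem → tipihem.

tipihem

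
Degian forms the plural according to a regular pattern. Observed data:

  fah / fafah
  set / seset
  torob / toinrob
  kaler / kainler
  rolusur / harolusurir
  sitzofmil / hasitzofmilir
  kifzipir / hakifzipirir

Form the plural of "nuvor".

nuinvor

"nuvor" has 2 vowels. The stems with 2 vowels (torob → toinrob, kaler → kainler) insert -in- after the first vowel.
The other patterns: stems with 1 vowel repeat the first consonant+vowel as a prefix; stems with 3 vowels add ha- … -ir around the stem.
So nuvor → nuinvor.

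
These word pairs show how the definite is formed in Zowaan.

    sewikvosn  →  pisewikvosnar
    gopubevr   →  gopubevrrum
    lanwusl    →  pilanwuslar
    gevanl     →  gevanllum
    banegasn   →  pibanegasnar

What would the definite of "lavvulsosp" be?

pilavvulsospar

"lavvulsosp" has second-to-last letter 's'. The stems whose second-to-last letter is 's' (lanwusl → pilanwuslar, banegasn → pibanegasnar, sewikvosn → pisewikvosnar) add pi- … -ar around the stem.
So lavvulsosp → pilavvulsospar.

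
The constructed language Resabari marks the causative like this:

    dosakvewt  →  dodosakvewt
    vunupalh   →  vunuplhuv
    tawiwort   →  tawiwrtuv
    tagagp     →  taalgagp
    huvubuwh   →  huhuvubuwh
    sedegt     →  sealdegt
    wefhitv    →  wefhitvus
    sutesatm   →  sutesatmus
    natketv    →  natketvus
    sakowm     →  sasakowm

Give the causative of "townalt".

townltuv

"townalt" has second-to-last letter 'l'. The one such stem in the data (vunupalh → vunuplhuv) deletes the last vowel and adds -uv (as does tawiwort), so the same rule applies.
The other patterns: stems whose second-to-last letter is 'w' repeat the first consonant+vowel as a prefix; stems whose second-to-last letter is 't' add -us; stems whose second-to-last letter is 'g' insert -al- after the first vowel.
So townalt → townltuv.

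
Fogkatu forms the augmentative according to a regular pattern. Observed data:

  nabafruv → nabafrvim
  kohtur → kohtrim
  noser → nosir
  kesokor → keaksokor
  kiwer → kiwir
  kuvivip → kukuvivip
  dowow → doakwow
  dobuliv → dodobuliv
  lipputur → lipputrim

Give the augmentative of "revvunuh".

revvunhim

kesokor and kohtur both end in -r yet inflect differently (keaksokor, kohtrim), so the final letter is not what conditions the rule; the last vowel is.
"revvunuh" has last vowel 'u'. The stems whose last vowel is 'u' (kohtur → kohtrim, lipputur → lipputrim, nabafruv → nabafrvim) delete the last vowel and add -im.
So revvunuh → revvunhim.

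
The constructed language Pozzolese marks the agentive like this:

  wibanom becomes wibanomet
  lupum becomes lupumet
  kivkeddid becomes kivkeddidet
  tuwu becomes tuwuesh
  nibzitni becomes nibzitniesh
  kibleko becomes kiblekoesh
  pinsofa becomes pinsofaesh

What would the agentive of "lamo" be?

lupum and tuwu both have last vowel 'u' yet inflect differently (lupumet, tuwuesh), so the last vowel is not what conditions the rule; whether the stem ends in a vowel or a consonant is.
"lamo" ends in a vowel. The stems ending in a vowel (tuwu → tuwuesh, nibzitni → nibzitniesh, kibleko → kiblekoesh) add -esh.
The other pattern: stems ending in a consonant add -et.
So lamo → lamoesh.

lamoesh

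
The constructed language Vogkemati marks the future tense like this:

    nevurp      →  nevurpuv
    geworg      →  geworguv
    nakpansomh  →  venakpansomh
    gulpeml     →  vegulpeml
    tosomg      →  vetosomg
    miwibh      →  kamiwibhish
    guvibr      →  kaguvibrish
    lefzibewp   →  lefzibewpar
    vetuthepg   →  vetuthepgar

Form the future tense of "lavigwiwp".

lavigwiwpar

geworg and tosomg both end in -g yet inflect differently (geworguv, vetosomg), so the final letter is not what conditions the rule; the second-to-last letter is.
"lavigwiwp" has second-to-last letter 'w'. The one such stem in the data (lefzibewp → lefzibewpar) adds -ar, so the same rule applies.
So lavigwiwp → lavigwiwpar.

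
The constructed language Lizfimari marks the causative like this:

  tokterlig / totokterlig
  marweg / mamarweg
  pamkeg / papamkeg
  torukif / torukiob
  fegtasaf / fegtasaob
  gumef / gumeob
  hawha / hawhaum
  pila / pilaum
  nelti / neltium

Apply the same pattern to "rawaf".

rawaob

tokterlig and torukif both have last vowel 'i' yet inflect differently (totokterlig, torukiob), so the last vowel is not what conditions the rule; the final letter is.
"rawaf" ends in -f. The stems ending in -f (torukif → torukiob, fegtasaf → fegtasaob, gumef → gumeob) drop the final letter and add -ob.
So rawaf → rawaob.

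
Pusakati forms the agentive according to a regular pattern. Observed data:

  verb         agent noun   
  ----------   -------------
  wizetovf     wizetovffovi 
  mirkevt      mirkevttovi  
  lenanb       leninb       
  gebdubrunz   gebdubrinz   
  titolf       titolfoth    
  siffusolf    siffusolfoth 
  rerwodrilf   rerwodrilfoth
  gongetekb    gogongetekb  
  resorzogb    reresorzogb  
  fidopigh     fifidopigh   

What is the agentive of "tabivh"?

tabivhhovi

wizetovf and titolf both end in -f yet inflect differently (wizetovffovi, titolfoth), so the final letter is not what conditions the rule; the second-to-last letter is.
"tabivh" has second-to-last letter 'v'. The stems whose second-to-last letter is 'v' (wizetovf → wizetovffovi, mirkevt → mirkevttovi) double the final consonant and add -ovi.
So tabivh → tabivhhovi.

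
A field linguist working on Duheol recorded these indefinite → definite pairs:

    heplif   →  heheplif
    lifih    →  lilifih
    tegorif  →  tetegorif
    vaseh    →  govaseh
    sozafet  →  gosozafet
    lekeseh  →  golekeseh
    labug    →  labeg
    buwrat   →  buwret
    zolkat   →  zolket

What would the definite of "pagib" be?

papagib

lifih and vaseh both end in -h yet inflect differently (lilifih, govaseh), so the final letter is not what conditions the rule; the last vowel is.
"pagib" has last vowel 'i'. The stems whose last vowel is 'i' (heplif → heheplif, lifih → lilifih, tegorif → tetegorif) repeat the first consonant+vowel as a prefix.
The other patterns: stems whose last vowel is 'e' add the prefix go-; stems whose last vowel is 'a' or 'u' change the last vowel to 'e'.
So pagib → papagib.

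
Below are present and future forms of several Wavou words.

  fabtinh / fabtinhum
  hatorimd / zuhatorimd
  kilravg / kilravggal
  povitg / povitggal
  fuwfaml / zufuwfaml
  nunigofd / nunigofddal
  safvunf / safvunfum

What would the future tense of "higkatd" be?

"higkatd" has second-to-last letter 't'. The one such stem in the data (povitg → povitggal) doubles the final consonant and adds -al (as do nunigofd, kilravg), so the same rule applies.
The other patterns: stems whose second-to-last letter is 'm' add the prefix zu-; stems whose second-to-last letter is 'n' add -um.
So higkatd → higkatddal.

higkatddal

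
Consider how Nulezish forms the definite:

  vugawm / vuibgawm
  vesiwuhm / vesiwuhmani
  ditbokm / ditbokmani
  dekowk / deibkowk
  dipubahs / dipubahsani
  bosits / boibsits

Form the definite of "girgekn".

girgeknani

ditbokm and vugawm both end in -m yet inflect differently (ditbokmani, vuibgawm), so the final letter is not what conditions the rule; the second-to-last letter is.
"girgekn" has second-to-last letter 'k'. The one such stem in the data (ditbokm → ditbokmani) adds -ani, so the same rule applies.
The other pattern: stems whose second-to-last letter is 't' or 'w' insert -ib- after the first vowel.
So girgekn → girgeknani.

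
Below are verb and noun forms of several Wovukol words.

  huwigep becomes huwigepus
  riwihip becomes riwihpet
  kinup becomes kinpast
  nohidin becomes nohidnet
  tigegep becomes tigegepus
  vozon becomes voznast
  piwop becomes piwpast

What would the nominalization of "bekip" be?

bekpet

huwigep and riwihip both end in -p yet inflect differently (huwigepus, riwihpet), so the final letter is not what conditions the rule; the last vowel is.
"bekip" has last vowel 'i'. The stems whose last vowel is 'i' (riwihip → riwihpet, nohidin → nohidnet) delete the last vowel and add -et.
So bekip → bekpet.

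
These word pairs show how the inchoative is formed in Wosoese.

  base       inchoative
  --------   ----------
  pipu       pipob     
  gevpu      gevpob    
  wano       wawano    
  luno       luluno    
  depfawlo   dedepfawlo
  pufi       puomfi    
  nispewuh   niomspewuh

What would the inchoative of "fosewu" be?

gevpu and nispewuh both have last vowel 'u' yet inflect differently (gevpob, niomspewuh), so the last vowel is not what conditions the rule; the final letter is.
"fosewu" ends in -u. The stems ending in -u (gevpu → gevpob, pipu → pipob) drop the final letter and add -ob.
The other patterns: stems ending in -o repeat the first consonant+vowel as a prefix; stems ending in -h or -i insert -om- after the first vowel.
So fosewu → fosewob.

fosewob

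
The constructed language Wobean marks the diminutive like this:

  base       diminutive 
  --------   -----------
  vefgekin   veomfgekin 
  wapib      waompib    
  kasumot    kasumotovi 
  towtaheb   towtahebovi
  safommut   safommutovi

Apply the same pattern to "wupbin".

wapib and towtaheb both end in -b yet inflect differently (waompib, towtahebovi), so the final letter is not what conditions the rule; the last vowel is.
"wupbin" has last vowel 'i'. The stems whose last vowel is 'i' (vefgekin → veomfgekin, wapib → waompib) insert -om- after the first vowel.
So wupbin → wuompbin.

wuompbin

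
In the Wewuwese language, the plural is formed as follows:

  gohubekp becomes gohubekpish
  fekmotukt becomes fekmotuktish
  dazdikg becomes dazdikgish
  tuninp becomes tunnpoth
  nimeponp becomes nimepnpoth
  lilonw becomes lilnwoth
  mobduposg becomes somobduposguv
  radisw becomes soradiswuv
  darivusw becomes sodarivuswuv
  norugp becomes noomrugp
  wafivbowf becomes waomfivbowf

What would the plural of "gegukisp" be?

gohubekp and tuninp both end in -p yet inflect differently (gohubekpish, tunnpoth), so the final letter is not what conditions the rule; the second-to-last letter is.
"gegukisp" has second-to-last letter 's'. The stems whose second-to-last letter is 's' (mobduposg → somobduposguv, radisw → soradiswuv, darivusw → sodarivuswuv) add so- … -uv around the stem.
The other patterns: stems whose second-to-last letter is 'k' add -ish; stems whose second-to-last letter is 'n' delete the last vowel and add -oth; stems whose second-to-last letter is 'g' or 'w' insert -om- after the first vowel.
So gegukisp → sogegukispuv.

sogegukispuv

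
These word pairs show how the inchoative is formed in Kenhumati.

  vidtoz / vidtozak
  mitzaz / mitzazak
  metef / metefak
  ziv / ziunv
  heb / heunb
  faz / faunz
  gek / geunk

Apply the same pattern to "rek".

reunk

vidtoz and faz both end in -z yet inflect differently (vidtozak, faunz), so the final letter is not what conditions the rule; the number of vowels is.
"rek" has 1 vowel. The stems with 1 vowel (ziv → ziunv, heb → heunb, faz → faunz) insert -un- after the first vowel.
So rek → reunk.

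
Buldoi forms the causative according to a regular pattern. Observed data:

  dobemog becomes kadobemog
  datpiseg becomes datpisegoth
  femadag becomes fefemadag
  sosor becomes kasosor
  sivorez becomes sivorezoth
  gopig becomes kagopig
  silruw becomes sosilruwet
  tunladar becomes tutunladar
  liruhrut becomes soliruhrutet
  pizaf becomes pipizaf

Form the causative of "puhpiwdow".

kapuhpiwdow

femadag and datpiseg both end in -g yet inflect differently (fefemadag, datpisegoth), so the final letter is not what conditions the rule; the last vowel is.
"puhpiwdow" has last vowel 'o'. The stems whose last vowel is 'o' (dobemog → kadobemog, sosor → kasosor) add the prefix ka-.
So puhpiwdow → kapuhpiwdow.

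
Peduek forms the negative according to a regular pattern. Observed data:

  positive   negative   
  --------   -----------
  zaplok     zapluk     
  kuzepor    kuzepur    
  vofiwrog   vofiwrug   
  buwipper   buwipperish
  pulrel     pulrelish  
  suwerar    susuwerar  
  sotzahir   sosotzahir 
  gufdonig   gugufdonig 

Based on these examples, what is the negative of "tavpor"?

tavpur

"tavpor" has last vowel 'o'. The stems whose last vowel is 'o' (zaplok → zapluk, kuzepor → kuzepur, vofiwrog → vofiwrug) change the last vowel to 'u'.
The other patterns: stems whose last vowel is 'e' add -ish; stems whose last vowel is 'a' or 'i' repeat the first consonant+vowel as a prefix.
So tavpor → tavpur.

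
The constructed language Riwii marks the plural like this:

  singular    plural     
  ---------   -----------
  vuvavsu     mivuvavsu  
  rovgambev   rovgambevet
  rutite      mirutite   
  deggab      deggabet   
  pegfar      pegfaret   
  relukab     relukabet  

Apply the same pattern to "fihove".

rutite and rovgambev both have last vowel 'e' yet inflect differently (mirutite, rovgambevet), so the last vowel is not what conditions the rule; whether the stem ends in a vowel or a consonant is.
"fihove" ends in a vowel. The stems ending in a vowel (rutite → mirutite, vuvavsu → mivuvavsu) add the prefix mi-.
The other pattern: stems ending in a consonant add -et.
So fihove → mifihove.

mifihove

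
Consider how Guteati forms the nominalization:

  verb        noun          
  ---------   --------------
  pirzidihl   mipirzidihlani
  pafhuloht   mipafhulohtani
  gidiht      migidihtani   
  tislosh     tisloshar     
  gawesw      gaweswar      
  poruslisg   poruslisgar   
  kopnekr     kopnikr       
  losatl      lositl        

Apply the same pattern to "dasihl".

pirzidihl and losatl both end in -l yet inflect differently (mipirzidihlani, lositl), so the final letter is not what conditions the rule; the second-to-last letter is.
"dasihl" has second-to-last letter 'h'. The stems whose second-to-last letter is 'h' (pirzidihl → mipirzidihlani, pafhuloht → mipafhulohtani, gidiht → migidihtani) add mi- … -ani around the stem.
So dasihl → midasihlani.

midasihlani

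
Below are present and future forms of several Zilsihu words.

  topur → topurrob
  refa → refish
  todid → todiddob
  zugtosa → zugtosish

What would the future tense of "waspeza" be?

waspezish

todid and refa both have 2 vowels yet inflect differently (todiddob, refish), so the number of vowels is not what conditions the rule; whether the stem ends in a vowel or a consonant is.
"waspeza" ends in a vowel. The stems ending in a vowel (refa → refish, zugtosa → zugtosish) drop the final letter and add -ish.
So waspeza → waspezish.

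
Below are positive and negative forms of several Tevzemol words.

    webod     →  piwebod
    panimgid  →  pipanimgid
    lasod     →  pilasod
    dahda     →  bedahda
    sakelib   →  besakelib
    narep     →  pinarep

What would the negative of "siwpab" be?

panimgid and sakelib both have last vowel 'i' yet inflect differently (pipanimgid, besakelib), so the last vowel is not what conditions the rule; the final letter is.
"siwpab" ends in -b. The one such stem in the data (sakelib → besakelib) adds the prefix be-, so the same rule applies.
So siwpab → besiwpab.

besiwpab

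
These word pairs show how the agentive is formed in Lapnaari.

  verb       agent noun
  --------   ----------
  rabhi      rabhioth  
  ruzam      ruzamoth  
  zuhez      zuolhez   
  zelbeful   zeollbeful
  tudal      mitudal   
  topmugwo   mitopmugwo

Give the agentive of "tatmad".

"tatmad" begins with t-. The stems beginning with t- (tudal → mitudal, topmugwo → mitopmugwo) add the prefix mi-.
The other patterns: stems beginning with r- add -oth; stems beginning with z- insert -ol- after the first vowel.
So tatmad → mitatmad.

mitatmad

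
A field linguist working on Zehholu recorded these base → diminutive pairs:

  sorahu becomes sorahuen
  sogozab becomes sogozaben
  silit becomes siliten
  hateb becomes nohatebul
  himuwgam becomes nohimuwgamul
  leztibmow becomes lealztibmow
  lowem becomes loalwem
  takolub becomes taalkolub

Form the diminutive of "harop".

sogozab and hateb both end in -b yet inflect differently (sogozaben, nohatebul), so the final letter is not what conditions the rule; the first letter is.
"harop" begins with h-. The stems beginning with h- (hateb → nohatebul, himuwgam → nohimuwgamul) add no- … -ul around the stem.
The other patterns: stems beginning with s- add -en; stems beginning with l- or t- insert -al- after the first vowel.
So harop → noharopul.

noharopul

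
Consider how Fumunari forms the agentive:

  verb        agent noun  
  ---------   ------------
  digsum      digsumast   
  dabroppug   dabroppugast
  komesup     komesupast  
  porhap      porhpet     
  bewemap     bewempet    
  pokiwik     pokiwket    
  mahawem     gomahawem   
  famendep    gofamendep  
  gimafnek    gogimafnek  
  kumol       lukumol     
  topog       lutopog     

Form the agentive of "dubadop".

komesup and porhap both end in -p yet inflect differently (komesupast, porhpet), so the final letter is not what conditions the rule; the last vowel is.
"dubadop" has last vowel 'o'. The stems whose last vowel is 'o' (kumol → lukumol, topog → lutopog) add the prefix lu-.
So dubadop → ludubadop.

ludubadop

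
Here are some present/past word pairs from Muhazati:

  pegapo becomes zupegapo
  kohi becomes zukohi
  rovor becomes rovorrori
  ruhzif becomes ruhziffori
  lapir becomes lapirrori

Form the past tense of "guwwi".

zuguwwi

kohi and ruhzif both have last vowel 'i' yet inflect differently (zukohi, ruhziffori), so the last vowel is not what conditions the rule; whether the stem ends in a vowel or a consonant is.
"guwwi" ends in a vowel. The stems ending in a vowel (pegapo → zupegapo, kohi → zukohi) add the prefix zu-.
The other pattern: stems ending in a consonant double the final consonant and add -ori.
So guwwi → zuguwwi.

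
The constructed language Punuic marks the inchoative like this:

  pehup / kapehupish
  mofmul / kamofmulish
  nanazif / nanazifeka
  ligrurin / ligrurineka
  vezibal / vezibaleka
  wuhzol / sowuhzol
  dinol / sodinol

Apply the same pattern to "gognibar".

gognibareka

mofmul and vezibal both end in -l yet inflect differently (kamofmulish, vezibaleka), so the final letter is not what conditions the rule; the last vowel is.
"gognibar" has last vowel 'a'. The one such stem in the data (vezibal → vezibaleka) adds -eka, so the same rule applies.
The other patterns: stems whose last vowel is 'u' add ka- … -ish around the stem; stems whose last vowel is 'o' add the prefix so-.
So gognibar → gognibareka.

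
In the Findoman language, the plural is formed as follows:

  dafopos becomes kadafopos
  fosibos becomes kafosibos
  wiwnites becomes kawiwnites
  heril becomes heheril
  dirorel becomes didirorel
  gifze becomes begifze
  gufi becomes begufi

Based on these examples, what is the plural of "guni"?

wiwnites and dirorel both have last vowel 'e' yet inflect differently (kawiwnites, didirorel), so the last vowel is not what conditions the rule; the final letter is.
"guni" ends in -i. The one such stem in the data (gufi → begufi) adds the prefix be-, so the same rule applies.
So guni → beguni.

beguni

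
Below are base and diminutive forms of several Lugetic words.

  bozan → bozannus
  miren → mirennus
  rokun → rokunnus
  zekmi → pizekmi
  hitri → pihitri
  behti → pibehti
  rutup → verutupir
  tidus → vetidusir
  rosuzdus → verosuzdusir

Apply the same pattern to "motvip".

vemotvipir

rokun and rutup both have last vowel 'u' yet inflect differently (rokunnus, verutupir), so the last vowel is not what conditions the rule; the final letter is.
"motvip" ends in -p. The one such stem in the data (rutup → verutupir) adds ve- … -ir around the stem, so the same rule applies.
The other patterns: stems ending in -n double the final consonant and add -us; stems ending in -i add the prefix pi-.
So motvip → vemotvipir.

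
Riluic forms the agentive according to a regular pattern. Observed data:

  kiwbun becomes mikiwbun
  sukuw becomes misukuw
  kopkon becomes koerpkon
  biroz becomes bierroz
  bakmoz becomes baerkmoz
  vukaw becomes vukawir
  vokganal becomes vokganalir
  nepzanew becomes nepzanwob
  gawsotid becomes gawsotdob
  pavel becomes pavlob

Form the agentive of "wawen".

wawnob

kiwbun and kopkon both end in -n yet inflect differently (mikiwbun, koerpkon), so the final letter is not what conditions the rule; the last vowel is.
"wawen" has last vowel 'e'. The stems whose last vowel is 'e' (nepzanew → nepzanwob, pavel → pavlob) delete the last vowel and add -ob.
The other patterns: stems whose last vowel is 'u' add the prefix mi-; stems whose last vowel is 'o' insert -er- after the first vowel; stems whose last vowel is 'a' add -ir.
So wawen → wawnob.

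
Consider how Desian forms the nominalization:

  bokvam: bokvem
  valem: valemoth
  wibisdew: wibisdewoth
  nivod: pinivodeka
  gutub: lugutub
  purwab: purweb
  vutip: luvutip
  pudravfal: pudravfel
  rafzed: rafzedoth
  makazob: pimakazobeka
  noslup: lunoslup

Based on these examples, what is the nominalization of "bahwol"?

makazob and purwab both end in -b yet inflect differently (pimakazobeka, purweb), so the final letter is not what conditions the rule; the last vowel is.
"bahwol" has last vowel 'o'. The stems whose last vowel is 'o' (nivod → pinivodeka, makazob → pimakazobeka) add pi- … -eka around the stem.
So bahwol → pibahwoleka.

pibahwoleka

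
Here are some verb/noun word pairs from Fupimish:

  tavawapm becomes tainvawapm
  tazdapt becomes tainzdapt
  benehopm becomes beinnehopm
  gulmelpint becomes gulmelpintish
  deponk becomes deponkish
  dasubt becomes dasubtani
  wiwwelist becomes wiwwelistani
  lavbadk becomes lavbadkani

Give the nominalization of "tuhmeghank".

tazdapt and gulmelpint both end in -t yet inflect differently (tainzdapt, gulmelpintish), so the final letter is not what conditions the rule; the second-to-last letter is.
"tuhmeghank" has second-to-last letter 'n'. The stems whose second-to-last letter is 'n' (gulmelpint → gulmelpintish, deponk → deponkish) add -ish.
The other patterns: stems whose second-to-last letter is 'p' insert -in- after the first vowel; stems whose second-to-last letter is 'b', 'd' or 's' add -ani.
So tuhmeghank → tuhmeghankish.

tuhmeghankish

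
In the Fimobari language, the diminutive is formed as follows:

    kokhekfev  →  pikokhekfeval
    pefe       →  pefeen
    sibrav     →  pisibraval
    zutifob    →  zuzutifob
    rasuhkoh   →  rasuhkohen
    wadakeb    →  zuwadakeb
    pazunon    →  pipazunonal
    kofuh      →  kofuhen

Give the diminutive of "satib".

zusatib

"satib" ends in -b. The stems ending in -b (zutifob → zuzutifob, wadakeb → zuwadakeb) add the prefix zu-.
So satib → zusatib.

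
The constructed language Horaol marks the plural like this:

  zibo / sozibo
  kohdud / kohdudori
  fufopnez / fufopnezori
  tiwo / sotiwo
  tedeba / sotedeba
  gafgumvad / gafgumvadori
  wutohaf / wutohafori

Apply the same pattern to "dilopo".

gafgumvad and tedeba both have last vowel 'a' yet inflect differently (gafgumvadori, sotedeba), so the last vowel is not what conditions the rule; whether the stem ends in a vowel or a consonant is.
"dilopo" ends in a vowel. The stems ending in a vowel (tedeba → sotedeba, tiwo → sotiwo, zibo → sozibo) add the prefix so-.
So dilopo → sodilopo.

sodilopo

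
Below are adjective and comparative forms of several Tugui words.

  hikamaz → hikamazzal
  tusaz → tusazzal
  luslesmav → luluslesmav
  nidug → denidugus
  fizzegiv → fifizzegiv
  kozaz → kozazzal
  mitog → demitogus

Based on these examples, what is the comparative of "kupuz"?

luslesmav and tusaz both have last vowel 'a' yet inflect differently (luluslesmav, tusazzal), so the last vowel is not what conditions the rule; the final letter is.
"kupuz" ends in -z. The stems ending in -z (tusaz → tusazzal, hikamaz → hikamazzal, kozaz → kozazzal) double the final consonant and add -al.
The other patterns: stems ending in -v repeat the first consonant+vowel as a prefix; stems ending in -g add de- … -us around the stem.
So kupuz → kupuzzal.

kupuzzal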